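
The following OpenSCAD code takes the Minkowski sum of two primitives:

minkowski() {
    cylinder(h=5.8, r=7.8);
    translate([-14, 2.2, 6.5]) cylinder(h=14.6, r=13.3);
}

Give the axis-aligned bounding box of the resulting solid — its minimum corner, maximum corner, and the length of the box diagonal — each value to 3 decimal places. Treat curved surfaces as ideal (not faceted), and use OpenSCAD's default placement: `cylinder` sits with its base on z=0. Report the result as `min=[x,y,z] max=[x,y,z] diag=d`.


A = translate([-14, 2.2, 6.5]) cylinder(h=14.6, r=13.3) → bbox [-27.3,-11.1,6.5] .. [-0.7,15.5,21.1]
B = cylinder(h=5.8, r=7.8) → bbox [-7.8,-7.8,0] .. [7.8,7.8,5.8]
lo = A.lo+B.lo = [-27.3-7.8, -11.1-7.8, 6.5+0] = [-35.100,-18.900,6.500]
hi = A.hi+B.hi = [-0.7+7.8, 15.5+7.8, 21.1+5.8] = [7.100,23.300,26.900]
diag = √(42.2²+42.2²+20.4²) = √3977.84 = 63.070

min=[-35.100,-18.900,6.500] max=[7.100,23.300,26.900] diag=63.070


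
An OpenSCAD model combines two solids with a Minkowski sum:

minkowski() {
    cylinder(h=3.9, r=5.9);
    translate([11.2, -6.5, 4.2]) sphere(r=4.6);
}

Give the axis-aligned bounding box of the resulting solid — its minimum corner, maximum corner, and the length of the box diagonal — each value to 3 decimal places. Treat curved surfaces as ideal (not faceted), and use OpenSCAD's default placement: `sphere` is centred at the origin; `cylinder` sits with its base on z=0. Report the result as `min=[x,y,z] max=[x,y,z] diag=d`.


A = translate([11.2, -6.5, 4.2]) sphere(r=4.6) → bbox [6.6,-11.1,-0.4] .. [15.8,-1.9,8.8]
B = cylinder(h=3.9, r=5.9) → bbox [-5.9,-5.9,0] .. [5.9,5.9,3.9]
lo = A.lo+B.lo = [6.6-5.9, -11.1-5.9, -0.4+0] = [0.700,-17.000,-0.400]
hi = A.hi+B.hi = [15.8+5.9, -1.9+5.9, 8.8+3.9] = [21.700,4.000,12.700]
diag = √(21²+21²+13.1²) = √1053.61 = 32.459

min=[0.700,-17.000,-0.400] max=[21.700,4.000,12.700] diag=32.459


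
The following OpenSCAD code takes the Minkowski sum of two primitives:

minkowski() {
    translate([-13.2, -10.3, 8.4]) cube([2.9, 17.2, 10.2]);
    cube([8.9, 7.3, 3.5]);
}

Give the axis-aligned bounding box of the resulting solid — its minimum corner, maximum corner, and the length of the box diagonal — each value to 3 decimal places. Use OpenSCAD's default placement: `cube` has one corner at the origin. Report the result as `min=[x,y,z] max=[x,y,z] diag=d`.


A = translate([-13.2, -10.3, 8.4]) cube([2.9, 17.2, 10.2]) → bbox [-13.2,-10.3,8.4] .. [-10.3,6.9,18.6]
B = cube([8.9, 7.3, 3.5]) → bbox [0,0,0] .. [8.9,7.3,3.5]
lo = A.lo+B.lo = [-13.2+0, -10.3+0, 8.4+0] = [-13.200,-10.300,8.400]
hi = A.hi+B.hi = [-10.3+8.9, 6.9+7.3, 18.6+3.5] = [-1.400,14.200,22.100]
diag = √(11.8²+24.5²+13.7²) = √927.18 = 30.450

min=[-13.200,-10.300,8.400] max=[-1.400,14.200,22.100] diag=30.450


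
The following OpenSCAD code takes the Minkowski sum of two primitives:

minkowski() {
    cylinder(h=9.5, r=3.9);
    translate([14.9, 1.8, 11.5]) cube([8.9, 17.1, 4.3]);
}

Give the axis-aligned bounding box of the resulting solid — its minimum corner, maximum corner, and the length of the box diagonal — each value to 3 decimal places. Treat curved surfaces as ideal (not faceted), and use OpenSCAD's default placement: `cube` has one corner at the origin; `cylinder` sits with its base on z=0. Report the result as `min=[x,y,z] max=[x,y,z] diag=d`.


min=[11.000,-2.100,11.500] max=[27.700,22.800,25.300] diag=33.005

A = translate([14.9, 1.8, 11.5]) cube([8.9, 17.1, 4.3]) → bbox [14.9,1.8,11.5] .. [23.8,18.9,15.8]
B = cylinder(h=9.5, r=3.9) → bbox [-3.9,-3.9,0] .. [3.9,3.9,9.5]
lo = A.lo+B.lo = [14.9-3.9, 1.8-3.9, 11.5+0] = [11.000,-2.100,11.500]
hi = A.hi+B.hi = [23.8+3.9, 18.9+3.9, 15.8+9.5] = [27.700,22.800,25.300]
diag = √(16.7²+24.9²+13.8²) = √1089.34 = 33.005


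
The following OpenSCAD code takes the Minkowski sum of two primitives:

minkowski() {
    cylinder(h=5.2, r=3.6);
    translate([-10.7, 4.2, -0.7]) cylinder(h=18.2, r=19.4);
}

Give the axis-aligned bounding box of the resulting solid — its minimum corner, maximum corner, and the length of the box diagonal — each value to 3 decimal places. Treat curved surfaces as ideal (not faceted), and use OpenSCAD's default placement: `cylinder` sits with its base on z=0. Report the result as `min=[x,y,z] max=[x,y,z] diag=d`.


min=[-33.700,-18.800,-0.700] max=[12.300,27.200,22.700] diag=69.134

A = translate([-10.7, 4.2, -0.7]) cylinder(h=18.2, r=19.4) → bbox [-30.1,-15.2,-0.7] .. [8.7,23.6,17.5]
B = cylinder(h=5.2, r=3.6) → bbox [-3.6,-3.6,0] .. [3.6,3.6,5.2]
lo = A.lo+B.lo = [-30.1-3.6, -15.2-3.6, -0.7+0] = [-33.700,-18.800,-0.700]
hi = A.hi+B.hi = [8.7+3.6, 23.6+3.6, 17.5+5.2] = [12.300,27.200,22.700]
diag = √(46²+46²+23.4²) = √4779.56 = 69.134


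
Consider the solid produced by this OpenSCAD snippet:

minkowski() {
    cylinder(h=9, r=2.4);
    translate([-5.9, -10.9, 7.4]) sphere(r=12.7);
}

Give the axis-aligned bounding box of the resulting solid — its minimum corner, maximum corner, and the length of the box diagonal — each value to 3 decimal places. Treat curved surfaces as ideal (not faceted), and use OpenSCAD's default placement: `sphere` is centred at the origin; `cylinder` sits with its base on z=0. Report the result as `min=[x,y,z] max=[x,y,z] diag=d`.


A = translate([-5.9, -10.9, 7.4]) sphere(r=12.7) → bbox [-18.6,-23.6,-5.3] .. [6.8,1.8,20.1]
B = cylinder(h=9, r=2.4) → bbox [-2.4,-2.4,0] .. [2.4,2.4,9]
lo = A.lo+B.lo = [-18.6-2.4, -23.6-2.4, -5.3+0] = [-21.000,-26.000,-5.300]
hi = A.hi+B.hi = [6.8+2.4, 1.8+2.4, 20.1+9] = [9.200,4.200,29.100]
diag = √(30.2²+30.2²+34.4²) = √3007.44 = 54.840

min=[-21.000,-26.000,-5.300] max=[9.200,4.200,29.100] diag=54.840


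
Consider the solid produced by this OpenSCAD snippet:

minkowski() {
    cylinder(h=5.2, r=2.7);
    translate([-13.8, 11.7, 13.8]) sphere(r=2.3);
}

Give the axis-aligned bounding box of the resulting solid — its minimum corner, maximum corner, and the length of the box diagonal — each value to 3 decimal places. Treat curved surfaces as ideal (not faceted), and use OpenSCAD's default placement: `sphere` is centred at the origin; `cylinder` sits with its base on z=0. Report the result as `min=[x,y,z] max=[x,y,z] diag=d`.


min=[-18.800,6.700,11.500] max=[-8.800,16.700,21.300] diag=17.206

A = translate([-13.8, 11.7, 13.8]) sphere(r=2.3) → bbox [-16.1,9.4,11.5] .. [-11.5,14,16.1]
B = cylinder(h=5.2, r=2.7) → bbox [-2.7,-2.7,0] .. [2.7,2.7,5.2]
lo = A.lo+B.lo = [-16.1-2.7, 9.4-2.7, 11.5+0] = [-18.800,6.700,11.500]
hi = A.hi+B.hi = [-11.5+2.7, 14+2.7, 16.1+5.2] = [-8.800,16.700,21.300]
diag = √(10²+10²+9.8²) = √296.04 = 17.206


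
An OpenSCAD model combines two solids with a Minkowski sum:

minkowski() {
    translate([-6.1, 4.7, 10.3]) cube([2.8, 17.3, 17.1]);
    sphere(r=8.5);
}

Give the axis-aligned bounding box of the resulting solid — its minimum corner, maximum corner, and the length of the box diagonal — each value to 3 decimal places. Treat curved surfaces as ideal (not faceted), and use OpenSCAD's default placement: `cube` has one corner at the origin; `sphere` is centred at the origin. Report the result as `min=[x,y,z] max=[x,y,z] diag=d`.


min=[-14.600,-3.800,1.800] max=[5.200,30.500,35.900] diag=52.262

A = translate([-6.1, 4.7, 10.3]) cube([2.8, 17.3, 17.1]) → bbox [-6.1,4.7,10.3] .. [-3.3,22,27.4]
B = sphere(r=8.5) → bbox [-8.5,-8.5,-8.5] .. [8.5,8.5,8.5]
lo = A.lo+B.lo = [-6.1-8.5, 4.7-8.5, 10.3-8.5] = [-14.600,-3.800,1.800]
hi = A.hi+B.hi = [-3.3+8.5, 22+8.5, 27.4+8.5] = [5.200,30.500,35.900]
diag = √(19.8²+34.3²+34.1²) = √2731.34 = 52.262


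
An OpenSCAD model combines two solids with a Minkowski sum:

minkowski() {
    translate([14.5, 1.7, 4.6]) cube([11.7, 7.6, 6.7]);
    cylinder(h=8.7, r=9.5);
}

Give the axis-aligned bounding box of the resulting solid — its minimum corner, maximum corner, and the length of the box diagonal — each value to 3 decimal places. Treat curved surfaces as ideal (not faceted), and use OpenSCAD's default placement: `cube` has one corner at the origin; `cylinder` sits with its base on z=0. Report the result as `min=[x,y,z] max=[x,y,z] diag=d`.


A = translate([14.5, 1.7, 4.6]) cube([11.7, 7.6, 6.7]) → bbox [14.5,1.7,4.6] .. [26.2,9.3,11.3]
B = cylinder(h=8.7, r=9.5) → bbox [-9.5,-9.5,0] .. [9.5,9.5,8.7]
lo = A.lo+B.lo = [14.5-9.5, 1.7-9.5, 4.6+0] = [5.000,-7.800,4.600]
hi = A.hi+B.hi = [26.2+9.5, 9.3+9.5, 11.3+8.7] = [35.700,18.800,20.000]
diag = √(30.7²+26.6²+15.4²) = √1887.21 = 43.442

min=[5.000,-7.800,4.600] max=[35.700,18.800,20.000] diag=43.442


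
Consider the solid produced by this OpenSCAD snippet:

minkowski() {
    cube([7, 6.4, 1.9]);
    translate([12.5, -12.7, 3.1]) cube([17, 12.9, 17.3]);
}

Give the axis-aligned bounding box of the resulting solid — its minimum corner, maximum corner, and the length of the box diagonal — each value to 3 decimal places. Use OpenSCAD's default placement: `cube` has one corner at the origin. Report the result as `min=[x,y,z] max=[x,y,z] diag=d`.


min=[12.500,-12.700,3.100] max=[36.500,6.600,22.300] diag=36.292

A = translate([12.5, -12.7, 3.1]) cube([17, 12.9, 17.3]) → bbox [12.5,-12.7,3.1] .. [29.5,0.2,20.4]
B = cube([7, 6.4, 1.9]) → bbox [0,0,0] .. [7,6.4,1.9]
lo = A.lo+B.lo = [12.5+0, -12.7+0, 3.1+0] = [12.500,-12.700,3.100]
hi = A.hi+B.hi = [29.5+7, 0.2+6.4, 20.4+1.9] = [36.500,6.600,22.300]
diag = √(24²+19.3²+19.2²) = √1317.13 = 36.292


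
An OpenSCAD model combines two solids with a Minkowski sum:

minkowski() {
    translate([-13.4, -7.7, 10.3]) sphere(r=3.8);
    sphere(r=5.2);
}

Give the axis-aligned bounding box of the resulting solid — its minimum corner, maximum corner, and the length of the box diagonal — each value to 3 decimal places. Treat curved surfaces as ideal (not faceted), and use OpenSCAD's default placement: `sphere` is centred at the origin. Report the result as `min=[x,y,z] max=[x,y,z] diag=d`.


A = translate([-13.4, -7.7, 10.3]) sphere(r=3.8) → bbox [-17.2,-11.5,6.5] .. [-9.6,-3.9,14.1]
B = sphere(r=5.2) → bbox [-5.2,-5.2,-5.2] .. [5.2,5.2,5.2]
lo = A.lo+B.lo = [-17.2-5.2, -11.5-5.2, 6.5-5.2] = [-22.400,-16.700,1.300]
hi = A.hi+B.hi = [-9.6+5.2, -3.9+5.2, 14.1+5.2] = [-4.400,1.300,19.300]
diag = √(18²+18²+18²) = √972 = 31.177

min=[-22.400,-16.700,1.300] max=[-4.400,1.300,19.300] diag=31.177


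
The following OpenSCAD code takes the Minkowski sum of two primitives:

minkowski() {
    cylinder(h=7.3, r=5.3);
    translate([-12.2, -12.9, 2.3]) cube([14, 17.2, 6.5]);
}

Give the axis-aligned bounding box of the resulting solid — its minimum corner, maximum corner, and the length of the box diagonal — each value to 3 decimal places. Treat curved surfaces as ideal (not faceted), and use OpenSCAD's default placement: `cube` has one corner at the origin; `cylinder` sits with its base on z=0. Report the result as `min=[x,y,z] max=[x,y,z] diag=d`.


min=[-17.500,-18.200,2.300] max=[7.100,9.600,16.100] diag=39.604

A = translate([-12.2, -12.9, 2.3]) cube([14, 17.2, 6.5]) → bbox [-12.2,-12.9,2.3] .. [1.8,4.3,8.8]
B = cylinder(h=7.3, r=5.3) → bbox [-5.3,-5.3,0] .. [5.3,5.3,7.3]
lo = A.lo+B.lo = [-12.2-5.3, -12.9-5.3, 2.3+0] = [-17.500,-18.200,2.300]
hi = A.hi+B.hi = [1.8+5.3, 4.3+5.3, 8.8+7.3] = [7.100,9.600,16.100]
diag = √(24.6²+27.8²+13.8²) = √1568.44 = 39.604


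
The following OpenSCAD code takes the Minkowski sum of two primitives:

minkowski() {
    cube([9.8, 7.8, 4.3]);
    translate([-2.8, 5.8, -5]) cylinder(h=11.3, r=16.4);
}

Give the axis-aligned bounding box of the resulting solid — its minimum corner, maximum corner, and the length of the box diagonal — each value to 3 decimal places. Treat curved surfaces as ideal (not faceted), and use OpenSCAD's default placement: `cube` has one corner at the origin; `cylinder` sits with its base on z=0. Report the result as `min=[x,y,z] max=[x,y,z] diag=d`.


A = translate([-2.8, 5.8, -5]) cylinder(h=11.3, r=16.4) → bbox [-19.2,-10.6,-5] .. [13.6,22.2,6.3]
B = cube([9.8, 7.8, 4.3]) → bbox [0,0,0] .. [9.8,7.8,4.3]
lo = A.lo+B.lo = [-19.2+0, -10.6+0, -5+0] = [-19.200,-10.600,-5.000]
hi = A.hi+B.hi = [13.6+9.8, 22.2+7.8, 6.3+4.3] = [23.400,30.000,10.600]
diag = √(42.6²+40.6²+15.6²) = √3706.48 = 60.881

min=[-19.200,-10.600,-5.000] max=[23.400,30.000,10.600] diag=60.881


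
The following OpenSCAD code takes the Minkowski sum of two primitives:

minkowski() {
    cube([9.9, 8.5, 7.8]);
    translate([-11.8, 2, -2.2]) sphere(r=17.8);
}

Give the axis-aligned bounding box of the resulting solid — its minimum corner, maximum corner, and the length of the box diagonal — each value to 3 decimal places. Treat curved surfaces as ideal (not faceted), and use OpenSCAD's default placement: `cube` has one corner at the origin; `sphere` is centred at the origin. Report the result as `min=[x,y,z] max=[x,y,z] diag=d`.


min=[-29.600,-15.800,-20.000] max=[15.900,28.300,23.400] diag=76.802

A = translate([-11.8, 2, -2.2]) sphere(r=17.8) → bbox [-29.6,-15.8,-20] .. [6,19.8,15.6]
B = cube([9.9, 8.5, 7.8]) → bbox [0,0,0] .. [9.9,8.5,7.8]
lo = A.lo+B.lo = [-29.6+0, -15.8+0, -20+0] = [-29.600,-15.800,-20.000]
hi = A.hi+B.hi = [6+9.9, 19.8+8.5, 15.6+7.8] = [15.900,28.300,23.400]
diag = √(45.5²+44.1²+43.4²) = √5898.62 = 76.802


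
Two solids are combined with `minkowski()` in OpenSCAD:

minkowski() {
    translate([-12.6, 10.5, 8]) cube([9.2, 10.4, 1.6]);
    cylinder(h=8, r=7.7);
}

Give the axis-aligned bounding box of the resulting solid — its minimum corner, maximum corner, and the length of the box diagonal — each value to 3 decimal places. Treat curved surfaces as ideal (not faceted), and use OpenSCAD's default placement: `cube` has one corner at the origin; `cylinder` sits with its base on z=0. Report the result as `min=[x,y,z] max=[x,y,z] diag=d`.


A = translate([-12.6, 10.5, 8]) cube([9.2, 10.4, 1.6]) → bbox [-12.6,10.5,8] .. [-3.4,20.9,9.6]
B = cylinder(h=8, r=7.7) → bbox [-7.7,-7.7,0] .. [7.7,7.7,8]
lo = A.lo+B.lo = [-12.6-7.7, 10.5-7.7, 8+0] = [-20.300,2.800,8.000]
hi = A.hi+B.hi = [-3.4+7.7, 20.9+7.7, 9.6+8] = [4.300,28.600,17.600]
diag = √(24.6²+25.8²+9.6²) = √1362.96 = 36.918

min=[-20.300,2.800,8.000] max=[4.300,28.600,17.600] diag=36.918


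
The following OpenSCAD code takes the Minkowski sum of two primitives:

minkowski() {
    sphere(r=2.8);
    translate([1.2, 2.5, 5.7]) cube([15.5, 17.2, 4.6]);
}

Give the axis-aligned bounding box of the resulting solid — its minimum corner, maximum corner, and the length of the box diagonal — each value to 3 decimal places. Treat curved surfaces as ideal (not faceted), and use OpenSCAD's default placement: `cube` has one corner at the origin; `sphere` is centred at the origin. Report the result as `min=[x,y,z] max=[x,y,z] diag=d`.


A = translate([1.2, 2.5, 5.7]) cube([15.5, 17.2, 4.6]) → bbox [1.2,2.5,5.7] .. [16.7,19.7,10.3]
B = sphere(r=2.8) → bbox [-2.8,-2.8,-2.8] .. [2.8,2.8,2.8]
lo = A.lo+B.lo = [1.2-2.8, 2.5-2.8, 5.7-2.8] = [-1.600,-0.300,2.900]
hi = A.hi+B.hi = [16.7+2.8, 19.7+2.8, 10.3+2.8] = [19.500,22.500,13.100]
diag = √(21.1²+22.8²+10.2²) = √1069.09 = 32.697

min=[-1.600,-0.300,2.900] max=[19.500,22.500,13.100] diag=32.697


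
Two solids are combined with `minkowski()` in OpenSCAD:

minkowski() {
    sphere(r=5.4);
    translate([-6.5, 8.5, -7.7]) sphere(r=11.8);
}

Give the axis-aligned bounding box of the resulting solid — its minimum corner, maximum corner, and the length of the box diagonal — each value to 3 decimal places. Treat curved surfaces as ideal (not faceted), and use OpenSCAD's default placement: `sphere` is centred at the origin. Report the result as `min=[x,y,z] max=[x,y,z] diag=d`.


A = translate([-6.5, 8.5, -7.7]) sphere(r=11.8) → bbox [-18.3,-3.3,-19.5] .. [5.3,20.3,4.1]
B = sphere(r=5.4) → bbox [-5.4,-5.4,-5.4] .. [5.4,5.4,5.4]
lo = A.lo+B.lo = [-18.3-5.4, -3.3-5.4, -19.5-5.4] = [-23.700,-8.700,-24.900]
hi = A.hi+B.hi = [5.3+5.4, 20.3+5.4, 4.1+5.4] = [10.700,25.700,9.500]
diag = √(34.4²+34.4²+34.4²) = √3550.08 = 59.583

min=[-23.700,-8.700,-24.900] max=[10.700,25.700,9.500] diag=59.583


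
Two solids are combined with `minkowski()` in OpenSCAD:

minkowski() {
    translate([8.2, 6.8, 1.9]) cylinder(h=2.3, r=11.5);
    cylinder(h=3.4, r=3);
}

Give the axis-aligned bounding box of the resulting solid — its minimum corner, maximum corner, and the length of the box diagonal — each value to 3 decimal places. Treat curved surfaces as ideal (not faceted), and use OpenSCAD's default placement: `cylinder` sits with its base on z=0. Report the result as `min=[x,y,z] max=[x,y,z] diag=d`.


A = translate([8.2, 6.8, 1.9]) cylinder(h=2.3, r=11.5) → bbox [-3.3,-4.7,1.9] .. [19.7,18.3,4.2]
B = cylinder(h=3.4, r=3) → bbox [-3,-3,0] .. [3,3,3.4]
lo = A.lo+B.lo = [-3.3-3, -4.7-3, 1.9+0] = [-6.300,-7.700,1.900]
hi = A.hi+B.hi = [19.7+3, 18.3+3, 4.2+3.4] = [22.700,21.300,7.600]
diag = √(29²+29²+5.7²) = √1714.49 = 41.406

min=[-6.300,-7.700,1.900] max=[22.700,21.300,7.600] diag=41.406


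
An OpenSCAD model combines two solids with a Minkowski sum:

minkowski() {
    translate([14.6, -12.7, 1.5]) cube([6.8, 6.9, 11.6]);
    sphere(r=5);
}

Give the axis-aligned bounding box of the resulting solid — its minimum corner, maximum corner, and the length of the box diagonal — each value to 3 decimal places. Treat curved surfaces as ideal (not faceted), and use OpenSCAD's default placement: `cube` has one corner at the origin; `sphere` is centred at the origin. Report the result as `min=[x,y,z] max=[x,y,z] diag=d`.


min=[9.600,-17.700,-3.500] max=[26.400,-0.800,18.100] diag=32.162

A = translate([14.6, -12.7, 1.5]) cube([6.8, 6.9, 11.6]) → bbox [14.6,-12.7,1.5] .. [21.4,-5.8,13.1]
B = sphere(r=5) → bbox [-5,-5,-5] .. [5,5,5]
lo = A.lo+B.lo = [14.6-5, -12.7-5, 1.5-5] = [9.600,-17.700,-3.500]
hi = A.hi+B.hi = [21.4+5, -5.8+5, 13.1+5] = [26.400,-0.800,18.100]
diag = √(16.8²+16.9²+21.6²) = √1034.41 = 32.162


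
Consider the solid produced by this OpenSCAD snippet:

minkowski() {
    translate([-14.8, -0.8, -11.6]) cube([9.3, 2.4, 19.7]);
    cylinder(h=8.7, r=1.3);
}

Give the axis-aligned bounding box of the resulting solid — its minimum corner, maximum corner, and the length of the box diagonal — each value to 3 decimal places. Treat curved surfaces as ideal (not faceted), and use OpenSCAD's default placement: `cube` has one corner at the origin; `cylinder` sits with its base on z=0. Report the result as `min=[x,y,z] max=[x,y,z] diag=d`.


min=[-16.100,-2.100,-11.600] max=[-4.200,2.900,16.800] diag=31.196

A = translate([-14.8, -0.8, -11.6]) cube([9.3, 2.4, 19.7]) → bbox [-14.8,-0.8,-11.6] .. [-5.5,1.6,8.1]
B = cylinder(h=8.7, r=1.3) → bbox [-1.3,-1.3,0] .. [1.3,1.3,8.7]
lo = A.lo+B.lo = [-14.8-1.3, -0.8-1.3, -11.6+0] = [-16.100,-2.100,-11.600]
hi = A.hi+B.hi = [-5.5+1.3, 1.6+1.3, 8.1+8.7] = [-4.200,2.900,16.800]
diag = √(11.9²+5²+28.4²) = √973.17 = 31.196


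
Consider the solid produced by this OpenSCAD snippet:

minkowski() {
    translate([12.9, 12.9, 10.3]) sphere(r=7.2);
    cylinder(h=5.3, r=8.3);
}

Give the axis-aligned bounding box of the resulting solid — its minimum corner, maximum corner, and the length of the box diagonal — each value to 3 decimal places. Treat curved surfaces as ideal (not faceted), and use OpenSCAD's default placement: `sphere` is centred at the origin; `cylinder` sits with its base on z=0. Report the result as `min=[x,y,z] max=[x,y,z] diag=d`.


min=[-2.600,-2.600,3.100] max=[28.400,28.400,22.800] diag=48.063

A = translate([12.9, 12.9, 10.3]) sphere(r=7.2) → bbox [5.7,5.7,3.1] .. [20.1,20.1,17.5]
B = cylinder(h=5.3, r=8.3) → bbox [-8.3,-8.3,0] .. [8.3,8.3,5.3]
lo = A.lo+B.lo = [5.7-8.3, 5.7-8.3, 3.1+0] = [-2.600,-2.600,3.100]
hi = A.hi+B.hi = [20.1+8.3, 20.1+8.3, 17.5+5.3] = [28.400,28.400,22.800]
diag = √(31²+31²+19.7²) = √2310.09 = 48.063


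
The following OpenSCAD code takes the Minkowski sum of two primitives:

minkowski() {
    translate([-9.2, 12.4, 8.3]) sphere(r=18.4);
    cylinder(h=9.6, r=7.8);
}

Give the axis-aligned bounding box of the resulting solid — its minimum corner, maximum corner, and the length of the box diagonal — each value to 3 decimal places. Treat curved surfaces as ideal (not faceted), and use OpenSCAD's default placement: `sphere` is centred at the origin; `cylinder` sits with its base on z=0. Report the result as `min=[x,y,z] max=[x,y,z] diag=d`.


A = translate([-9.2, 12.4, 8.3]) sphere(r=18.4) → bbox [-27.6,-6,-10.1] .. [9.2,30.8,26.7]
B = cylinder(h=9.6, r=7.8) → bbox [-7.8,-7.8,0] .. [7.8,7.8,9.6]
lo = A.lo+B.lo = [-27.6-7.8, -6-7.8, -10.1+0] = [-35.400,-13.800,-10.100]
hi = A.hi+B.hi = [9.2+7.8, 30.8+7.8, 26.7+9.6] = [17.000,38.600,36.300]
diag = √(52.4²+52.4²+46.4²) = √7644.48 = 87.433

min=[-35.400,-13.800,-10.100] max=[17.000,38.600,36.300] diag=87.433


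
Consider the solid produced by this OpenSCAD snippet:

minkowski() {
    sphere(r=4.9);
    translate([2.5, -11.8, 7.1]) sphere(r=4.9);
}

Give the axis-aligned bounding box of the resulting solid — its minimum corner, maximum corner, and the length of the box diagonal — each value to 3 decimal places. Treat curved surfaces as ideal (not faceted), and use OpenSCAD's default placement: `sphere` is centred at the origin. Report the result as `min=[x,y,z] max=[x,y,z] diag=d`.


A = translate([2.5, -11.8, 7.1]) sphere(r=4.9) → bbox [-2.4,-16.7,2.2] .. [7.4,-6.9,12]
B = sphere(r=4.9) → bbox [-4.9,-4.9,-4.9] .. [4.9,4.9,4.9]
lo = A.lo+B.lo = [-2.4-4.9, -16.7-4.9, 2.2-4.9] = [-7.300,-21.600,-2.700]
hi = A.hi+B.hi = [7.4+4.9, -6.9+4.9, 12+4.9] = [12.300,-2.000,16.900]
diag = √(19.6²+19.6²+19.6²) = √1152.48 = 33.948

min=[-7.300,-21.600,-2.700] max=[12.300,-2.000,16.900] diag=33.948


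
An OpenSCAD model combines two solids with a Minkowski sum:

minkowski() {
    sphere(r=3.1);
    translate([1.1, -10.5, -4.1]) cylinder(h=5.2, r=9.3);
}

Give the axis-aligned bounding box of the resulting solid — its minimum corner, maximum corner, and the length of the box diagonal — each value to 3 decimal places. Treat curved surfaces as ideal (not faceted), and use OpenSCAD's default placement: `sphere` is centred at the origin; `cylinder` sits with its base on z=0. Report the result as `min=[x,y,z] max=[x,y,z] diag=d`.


A = translate([1.1, -10.5, -4.1]) cylinder(h=5.2, r=9.3) → bbox [-8.2,-19.8,-4.1] .. [10.4,-1.2,1.1]
B = sphere(r=3.1) → bbox [-3.1,-3.1,-3.1] .. [3.1,3.1,3.1]
lo = A.lo+B.lo = [-8.2-3.1, -19.8-3.1, -4.1-3.1] = [-11.300,-22.900,-7.200]
hi = A.hi+B.hi = [10.4+3.1, -1.2+3.1, 1.1+3.1] = [13.500,1.900,4.200]
diag = √(24.8²+24.8²+11.4²) = √1360.04 = 36.879

min=[-11.300,-22.900,-7.200] max=[13.500,1.900,4.200] diag=36.879


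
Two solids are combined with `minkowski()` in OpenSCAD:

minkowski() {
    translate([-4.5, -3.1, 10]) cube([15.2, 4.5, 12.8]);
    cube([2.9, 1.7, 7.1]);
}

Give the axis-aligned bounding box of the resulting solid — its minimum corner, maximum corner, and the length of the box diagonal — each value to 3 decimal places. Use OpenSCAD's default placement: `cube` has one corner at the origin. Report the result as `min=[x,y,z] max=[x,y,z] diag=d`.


min=[-4.500,-3.100,10.000] max=[13.600,3.100,29.900] diag=27.605

A = translate([-4.5, -3.1, 10]) cube([15.2, 4.5, 12.8]) → bbox [-4.5,-3.1,10] .. [10.7,1.4,22.8]
B = cube([2.9, 1.7, 7.1]) → bbox [0,0,0] .. [2.9,1.7,7.1]
lo = A.lo+B.lo = [-4.5+0, -3.1+0, 10+0] = [-4.500,-3.100,10.000]
hi = A.hi+B.hi = [10.7+2.9, 1.4+1.7, 22.8+7.1] = [13.600,3.100,29.900]
diag = √(18.1²+6.2²+19.9²) = √762.06 = 27.605


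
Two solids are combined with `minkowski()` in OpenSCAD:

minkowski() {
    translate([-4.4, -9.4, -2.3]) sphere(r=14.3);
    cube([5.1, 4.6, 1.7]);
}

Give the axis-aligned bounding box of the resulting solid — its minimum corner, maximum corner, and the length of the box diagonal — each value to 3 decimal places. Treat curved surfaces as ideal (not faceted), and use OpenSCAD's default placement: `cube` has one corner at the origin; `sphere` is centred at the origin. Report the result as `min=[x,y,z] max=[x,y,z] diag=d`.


A = translate([-4.4, -9.4, -2.3]) sphere(r=14.3) → bbox [-18.7,-23.7,-16.6] .. [9.9,4.9,12]
B = cube([5.1, 4.6, 1.7]) → bbox [0,0,0] .. [5.1,4.6,1.7]
lo = A.lo+B.lo = [-18.7+0, -23.7+0, -16.6+0] = [-18.700,-23.700,-16.600]
hi = A.hi+B.hi = [9.9+5.1, 4.9+4.6, 12+1.7] = [15.000,9.500,13.700]
diag = √(33.7²+33.2²+30.3²) = √3156.02 = 56.178

min=[-18.700,-23.700,-16.600] max=[15.000,9.500,13.700] diag=56.178


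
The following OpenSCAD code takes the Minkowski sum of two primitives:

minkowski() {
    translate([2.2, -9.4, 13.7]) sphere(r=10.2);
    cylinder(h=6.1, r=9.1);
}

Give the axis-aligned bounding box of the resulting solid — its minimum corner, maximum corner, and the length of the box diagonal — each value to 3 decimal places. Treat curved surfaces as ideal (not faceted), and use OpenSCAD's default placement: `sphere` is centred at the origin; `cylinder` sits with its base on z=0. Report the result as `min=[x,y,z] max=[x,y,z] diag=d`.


A = translate([2.2, -9.4, 13.7]) sphere(r=10.2) → bbox [-8,-19.6,3.5] .. [12.4,0.8,23.9]
B = cylinder(h=6.1, r=9.1) → bbox [-9.1,-9.1,0] .. [9.1,9.1,6.1]
lo = A.lo+B.lo = [-8-9.1, -19.6-9.1, 3.5+0] = [-17.100,-28.700,3.500]
hi = A.hi+B.hi = [12.4+9.1, 0.8+9.1, 23.9+6.1] = [21.500,9.900,30.000]
diag = √(38.6²+38.6²+26.5²) = √3682.17 = 60.681

min=[-17.100,-28.700,3.500] max=[21.500,9.900,30.000] diag=60.681


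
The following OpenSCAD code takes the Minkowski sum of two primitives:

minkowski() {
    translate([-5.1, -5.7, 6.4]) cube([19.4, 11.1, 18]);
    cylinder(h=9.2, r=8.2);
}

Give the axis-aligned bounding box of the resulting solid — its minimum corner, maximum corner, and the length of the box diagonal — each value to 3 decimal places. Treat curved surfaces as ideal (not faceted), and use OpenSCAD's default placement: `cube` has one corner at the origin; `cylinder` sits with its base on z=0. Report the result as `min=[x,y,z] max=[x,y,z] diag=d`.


A = translate([-5.1, -5.7, 6.4]) cube([19.4, 11.1, 18]) → bbox [-5.1,-5.7,6.4] .. [14.3,5.4,24.4]
B = cylinder(h=9.2, r=8.2) → bbox [-8.2,-8.2,0] .. [8.2,8.2,9.2]
lo = A.lo+B.lo = [-5.1-8.2, -5.7-8.2, 6.4+0] = [-13.300,-13.900,6.400]
hi = A.hi+B.hi = [14.3+8.2, 5.4+8.2, 24.4+9.2] = [22.500,13.600,33.600]
diag = √(35.8²+27.5²+27.2²) = √2777.73 = 52.704

min=[-13.300,-13.900,6.400] max=[22.500,13.600,33.600] diag=52.704


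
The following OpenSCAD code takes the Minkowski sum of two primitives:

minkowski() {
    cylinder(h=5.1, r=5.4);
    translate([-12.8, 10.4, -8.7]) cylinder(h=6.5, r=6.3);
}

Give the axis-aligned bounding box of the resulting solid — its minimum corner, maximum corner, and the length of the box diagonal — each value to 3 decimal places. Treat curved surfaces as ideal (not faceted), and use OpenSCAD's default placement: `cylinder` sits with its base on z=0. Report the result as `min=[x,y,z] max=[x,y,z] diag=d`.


A = translate([-12.8, 10.4, -8.7]) cylinder(h=6.5, r=6.3) → bbox [-19.1,4.1,-8.7] .. [-6.5,16.7,-2.2]
B = cylinder(h=5.1, r=5.4) → bbox [-5.4,-5.4,0] .. [5.4,5.4,5.1]
lo = A.lo+B.lo = [-19.1-5.4, 4.1-5.4, -8.7+0] = [-24.500,-1.300,-8.700]
hi = A.hi+B.hi = [-6.5+5.4, 16.7+5.4, -2.2+5.1] = [-1.100,22.100,2.900]
diag = √(23.4²+23.4²+11.6²) = √1229.68 = 35.067

min=[-24.500,-1.300,-8.700] max=[-1.100,22.100,2.900] diag=35.067


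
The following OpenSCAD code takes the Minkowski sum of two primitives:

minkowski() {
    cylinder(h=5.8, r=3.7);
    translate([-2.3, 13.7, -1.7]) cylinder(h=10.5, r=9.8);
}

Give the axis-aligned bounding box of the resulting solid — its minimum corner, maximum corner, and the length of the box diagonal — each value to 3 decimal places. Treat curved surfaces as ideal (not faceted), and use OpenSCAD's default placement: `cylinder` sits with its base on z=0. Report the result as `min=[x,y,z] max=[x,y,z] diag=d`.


A = translate([-2.3, 13.7, -1.7]) cylinder(h=10.5, r=9.8) → bbox [-12.1,3.9,-1.7] .. [7.5,23.5,8.8]
B = cylinder(h=5.8, r=3.7) → bbox [-3.7,-3.7,0] .. [3.7,3.7,5.8]
lo = A.lo+B.lo = [-12.1-3.7, 3.9-3.7, -1.7+0] = [-15.800,0.200,-1.700]
hi = A.hi+B.hi = [7.5+3.7, 23.5+3.7, 8.8+5.8] = [11.200,27.200,14.600]
diag = √(27²+27²+16.3²) = √1723.69 = 41.517

min=[-15.800,0.200,-1.700] max=[11.200,27.200,14.600] diag=41.517


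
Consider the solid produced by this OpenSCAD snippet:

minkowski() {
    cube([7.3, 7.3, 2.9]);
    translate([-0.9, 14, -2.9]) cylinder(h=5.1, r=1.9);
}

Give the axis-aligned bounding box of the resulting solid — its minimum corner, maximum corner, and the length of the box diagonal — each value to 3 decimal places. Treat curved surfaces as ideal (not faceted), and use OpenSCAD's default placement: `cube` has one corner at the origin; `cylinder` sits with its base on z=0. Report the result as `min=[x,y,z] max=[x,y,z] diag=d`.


min=[-2.800,12.100,-2.900] max=[8.300,23.200,5.100] diag=17.619

A = translate([-0.9, 14, -2.9]) cylinder(h=5.1, r=1.9) → bbox [-2.8,12.1,-2.9] .. [1,15.9,2.2]
B = cube([7.3, 7.3, 2.9]) → bbox [0,0,0] .. [7.3,7.3,2.9]
lo = A.lo+B.lo = [-2.8+0, 12.1+0, -2.9+0] = [-2.800,12.100,-2.900]
hi = A.hi+B.hi = [1+7.3, 15.9+7.3, 2.2+2.9] = [8.300,23.200,5.100]
diag = √(11.1²+11.1²+8²) = √310.42 = 17.619


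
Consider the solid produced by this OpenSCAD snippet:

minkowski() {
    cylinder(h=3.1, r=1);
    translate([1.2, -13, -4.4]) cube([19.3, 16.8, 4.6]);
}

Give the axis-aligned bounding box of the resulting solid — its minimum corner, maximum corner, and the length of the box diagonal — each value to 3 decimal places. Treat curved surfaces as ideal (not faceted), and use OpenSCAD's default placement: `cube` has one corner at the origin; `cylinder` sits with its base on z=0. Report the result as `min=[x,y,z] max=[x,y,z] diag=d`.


A = translate([1.2, -13, -4.4]) cube([19.3, 16.8, 4.6]) → bbox [1.2,-13,-4.4] .. [20.5,3.8,0.2]
B = cylinder(h=3.1, r=1) → bbox [-1,-1,0] .. [1,1,3.1]
lo = A.lo+B.lo = [1.2-1, -13-1, -4.4+0] = [0.200,-14.000,-4.400]
hi = A.hi+B.hi = [20.5+1, 3.8+1, 0.2+3.1] = [21.500,4.800,3.300]
diag = √(21.3²+18.8²+7.7²) = √866.42 = 29.435

min=[0.200,-14.000,-4.400] max=[21.500,4.800,3.300] diag=29.435


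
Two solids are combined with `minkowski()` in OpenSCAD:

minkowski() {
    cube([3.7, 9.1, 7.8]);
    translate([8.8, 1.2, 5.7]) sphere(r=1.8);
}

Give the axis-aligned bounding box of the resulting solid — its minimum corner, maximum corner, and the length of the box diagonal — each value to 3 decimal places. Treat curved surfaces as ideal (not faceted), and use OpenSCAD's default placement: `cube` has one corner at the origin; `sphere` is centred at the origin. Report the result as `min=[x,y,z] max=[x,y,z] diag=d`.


A = translate([8.8, 1.2, 5.7]) sphere(r=1.8) → bbox [7,-0.6,3.9] .. [10.6,3,7.5]
B = cube([3.7, 9.1, 7.8]) → bbox [0,0,0] .. [3.7,9.1,7.8]
lo = A.lo+B.lo = [7+0, -0.6+0, 3.9+0] = [7.000,-0.600,3.900]
hi = A.hi+B.hi = [10.6+3.7, 3+9.1, 7.5+7.8] = [14.300,12.100,15.300]
diag = √(7.3²+12.7²+11.4²) = √344.54 = 18.562

min=[7.000,-0.600,3.900] max=[14.300,12.100,15.300] diag=18.562


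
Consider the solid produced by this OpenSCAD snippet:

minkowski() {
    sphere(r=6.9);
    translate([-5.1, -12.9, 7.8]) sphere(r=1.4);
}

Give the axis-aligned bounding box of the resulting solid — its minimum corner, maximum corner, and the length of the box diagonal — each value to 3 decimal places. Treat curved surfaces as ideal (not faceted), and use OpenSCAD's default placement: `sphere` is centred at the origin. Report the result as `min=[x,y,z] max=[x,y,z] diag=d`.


A = translate([-5.1, -12.9, 7.8]) sphere(r=1.4) → bbox [-6.5,-14.3,6.4] .. [-3.7,-11.5,9.2]
B = sphere(r=6.9) → bbox [-6.9,-6.9,-6.9] .. [6.9,6.9,6.9]
lo = A.lo+B.lo = [-6.5-6.9, -14.3-6.9, 6.4-6.9] = [-13.400,-21.200,-0.500]
hi = A.hi+B.hi = [-3.7+6.9, -11.5+6.9, 9.2+6.9] = [3.200,-4.600,16.100]
diag = √(16.6²+16.6²+16.6²) = √826.68 = 28.752

min=[-13.400,-21.200,-0.500] max=[3.200,-4.600,16.100] diag=28.752


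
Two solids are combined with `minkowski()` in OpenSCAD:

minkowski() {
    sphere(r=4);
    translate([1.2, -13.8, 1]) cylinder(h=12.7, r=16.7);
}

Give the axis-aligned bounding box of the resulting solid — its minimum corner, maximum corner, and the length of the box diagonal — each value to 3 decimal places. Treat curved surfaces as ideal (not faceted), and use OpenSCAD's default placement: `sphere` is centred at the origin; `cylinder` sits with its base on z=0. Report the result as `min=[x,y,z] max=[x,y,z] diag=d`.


min=[-19.500,-34.500,-3.000] max=[21.900,6.900,17.700] diag=62.100

A = translate([1.2, -13.8, 1]) cylinder(h=12.7, r=16.7) → bbox [-15.5,-30.5,1] .. [17.9,2.9,13.7]
B = sphere(r=4) → bbox [-4,-4,-4] .. [4,4,4]
lo = A.lo+B.lo = [-15.5-4, -30.5-4, 1-4] = [-19.500,-34.500,-3.000]
hi = A.hi+B.hi = [17.9+4, 2.9+4, 13.7+4] = [21.900,6.900,17.700]
diag = √(41.4²+41.4²+20.7²) = √3856.41 = 62.100


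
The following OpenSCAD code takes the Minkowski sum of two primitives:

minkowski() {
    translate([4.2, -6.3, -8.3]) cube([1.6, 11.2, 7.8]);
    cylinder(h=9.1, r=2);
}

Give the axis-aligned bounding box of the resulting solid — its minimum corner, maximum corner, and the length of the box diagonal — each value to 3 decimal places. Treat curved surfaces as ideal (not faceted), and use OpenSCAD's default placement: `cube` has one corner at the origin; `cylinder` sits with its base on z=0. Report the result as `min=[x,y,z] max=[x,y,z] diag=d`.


min=[2.200,-8.300,-8.300] max=[7.800,6.900,8.600] diag=23.410

A = translate([4.2, -6.3, -8.3]) cube([1.6, 11.2, 7.8]) → bbox [4.2,-6.3,-8.3] .. [5.8,4.9,-0.5]
B = cylinder(h=9.1, r=2) → bbox [-2,-2,0] .. [2,2,9.1]
lo = A.lo+B.lo = [4.2-2, -6.3-2, -8.3+0] = [2.200,-8.300,-8.300]
hi = A.hi+B.hi = [5.8+2, 4.9+2, -0.5+9.1] = [7.800,6.900,8.600]
diag = √(5.6²+15.2²+16.9²) = √548.01 = 23.410


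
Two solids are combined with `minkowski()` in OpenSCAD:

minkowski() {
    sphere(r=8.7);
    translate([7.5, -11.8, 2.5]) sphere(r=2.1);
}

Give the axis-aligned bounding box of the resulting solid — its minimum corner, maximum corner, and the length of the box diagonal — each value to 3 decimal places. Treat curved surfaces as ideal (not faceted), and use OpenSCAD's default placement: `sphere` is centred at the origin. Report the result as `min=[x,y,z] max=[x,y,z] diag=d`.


min=[-3.300,-22.600,-8.300] max=[18.300,-1.000,13.300] diag=37.412

A = translate([7.5, -11.8, 2.5]) sphere(r=2.1) → bbox [5.4,-13.9,0.4] .. [9.6,-9.7,4.6]
B = sphere(r=8.7) → bbox [-8.7,-8.7,-8.7] .. [8.7,8.7,8.7]
lo = A.lo+B.lo = [5.4-8.7, -13.9-8.7, 0.4-8.7] = [-3.300,-22.600,-8.300]
hi = A.hi+B.hi = [9.6+8.7, -9.7+8.7, 4.6+8.7] = [18.300,-1.000,13.300]
diag = √(21.6²+21.6²+21.6²) = √1399.68 = 37.412


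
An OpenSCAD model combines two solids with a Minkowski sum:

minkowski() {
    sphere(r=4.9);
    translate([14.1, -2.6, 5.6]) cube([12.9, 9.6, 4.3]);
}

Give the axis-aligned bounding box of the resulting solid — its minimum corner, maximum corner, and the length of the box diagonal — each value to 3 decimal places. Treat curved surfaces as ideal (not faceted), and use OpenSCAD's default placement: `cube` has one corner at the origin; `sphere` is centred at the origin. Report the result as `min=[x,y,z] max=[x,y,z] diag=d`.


min=[9.200,-7.500,0.700] max=[31.900,11.900,14.800] diag=33.022

A = translate([14.1, -2.6, 5.6]) cube([12.9, 9.6, 4.3]) → bbox [14.1,-2.6,5.6] .. [27,7,9.9]
B = sphere(r=4.9) → bbox [-4.9,-4.9,-4.9] .. [4.9,4.9,4.9]
lo = A.lo+B.lo = [14.1-4.9, -2.6-4.9, 5.6-4.9] = [9.200,-7.500,0.700]
hi = A.hi+B.hi = [27+4.9, 7+4.9, 9.9+4.9] = [31.900,11.900,14.800]
diag = √(22.7²+19.4²+14.1²) = √1090.46 = 33.022


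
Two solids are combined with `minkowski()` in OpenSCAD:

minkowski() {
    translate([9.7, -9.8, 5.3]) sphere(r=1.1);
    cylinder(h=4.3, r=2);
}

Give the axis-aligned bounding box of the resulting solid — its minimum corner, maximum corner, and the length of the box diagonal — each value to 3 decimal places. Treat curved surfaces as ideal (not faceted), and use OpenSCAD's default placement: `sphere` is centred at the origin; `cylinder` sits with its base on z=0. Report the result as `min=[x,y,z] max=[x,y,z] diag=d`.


A = translate([9.7, -9.8, 5.3]) sphere(r=1.1) → bbox [8.6,-10.9,4.2] .. [10.8,-8.7,6.4]
B = cylinder(h=4.3, r=2) → bbox [-2,-2,0] .. [2,2,4.3]
lo = A.lo+B.lo = [8.6-2, -10.9-2, 4.2+0] = [6.600,-12.900,4.200]
hi = A.hi+B.hi = [10.8+2, -8.7+2, 6.4+4.3] = [12.800,-6.700,10.700]
diag = √(6.2²+6.2²+6.5²) = √119.13 = 10.915

min=[6.600,-12.900,4.200] max=[12.800,-6.700,10.700] diag=10.915


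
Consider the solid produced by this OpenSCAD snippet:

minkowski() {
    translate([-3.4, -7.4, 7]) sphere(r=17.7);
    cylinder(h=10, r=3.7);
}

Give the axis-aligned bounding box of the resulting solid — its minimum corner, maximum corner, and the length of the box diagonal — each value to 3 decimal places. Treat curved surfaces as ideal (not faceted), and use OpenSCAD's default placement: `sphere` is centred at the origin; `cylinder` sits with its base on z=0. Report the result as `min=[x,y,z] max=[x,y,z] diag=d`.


A = translate([-3.4, -7.4, 7]) sphere(r=17.7) → bbox [-21.1,-25.1,-10.7] .. [14.3,10.3,24.7]
B = cylinder(h=10, r=3.7) → bbox [-3.7,-3.7,0] .. [3.7,3.7,10]
lo = A.lo+B.lo = [-21.1-3.7, -25.1-3.7, -10.7+0] = [-24.800,-28.800,-10.700]
hi = A.hi+B.hi = [14.3+3.7, 10.3+3.7, 24.7+10] = [18.000,14.000,34.700]
diag = √(42.8²+42.8²+45.4²) = √5724.84 = 75.663

min=[-24.800,-28.800,-10.700] max=[18.000,14.000,34.700] diag=75.663


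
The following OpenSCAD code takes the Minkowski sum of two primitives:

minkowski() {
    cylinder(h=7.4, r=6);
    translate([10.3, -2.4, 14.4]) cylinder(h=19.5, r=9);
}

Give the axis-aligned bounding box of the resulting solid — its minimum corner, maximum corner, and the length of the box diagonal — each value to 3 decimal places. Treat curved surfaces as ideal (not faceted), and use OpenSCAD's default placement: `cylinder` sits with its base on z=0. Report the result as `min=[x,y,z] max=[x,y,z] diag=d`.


A = translate([10.3, -2.4, 14.4]) cylinder(h=19.5, r=9) → bbox [1.3,-11.4,14.4] .. [19.3,6.6,33.9]
B = cylinder(h=7.4, r=6) → bbox [-6,-6,0] .. [6,6,7.4]
lo = A.lo+B.lo = [1.3-6, -11.4-6, 14.4+0] = [-4.700,-17.400,14.400]
hi = A.hi+B.hi = [19.3+6, 6.6+6, 33.9+7.4] = [25.300,12.600,41.300]
diag = √(30²+30²+26.9²) = √2523.61 = 50.236

min=[-4.700,-17.400,14.400] max=[25.300,12.600,41.300] diag=50.236


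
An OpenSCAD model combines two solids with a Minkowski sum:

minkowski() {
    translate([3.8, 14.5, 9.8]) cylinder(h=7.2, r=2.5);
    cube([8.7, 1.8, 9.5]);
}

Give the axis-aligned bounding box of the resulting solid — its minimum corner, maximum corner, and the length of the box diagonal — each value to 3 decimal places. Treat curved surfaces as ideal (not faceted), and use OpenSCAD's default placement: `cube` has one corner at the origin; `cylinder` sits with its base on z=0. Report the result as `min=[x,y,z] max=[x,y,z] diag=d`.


min=[1.300,12.000,9.800] max=[15.000,18.800,26.500] diag=22.646

A = translate([3.8, 14.5, 9.8]) cylinder(h=7.2, r=2.5) → bbox [1.3,12,9.8] .. [6.3,17,17]
B = cube([8.7, 1.8, 9.5]) → bbox [0,0,0] .. [8.7,1.8,9.5]
lo = A.lo+B.lo = [1.3+0, 12+0, 9.8+0] = [1.300,12.000,9.800]
hi = A.hi+B.hi = [6.3+8.7, 17+1.8, 17+9.5] = [15.000,18.800,26.500]
diag = √(13.7²+6.8²+16.7²) = √512.82 = 22.646


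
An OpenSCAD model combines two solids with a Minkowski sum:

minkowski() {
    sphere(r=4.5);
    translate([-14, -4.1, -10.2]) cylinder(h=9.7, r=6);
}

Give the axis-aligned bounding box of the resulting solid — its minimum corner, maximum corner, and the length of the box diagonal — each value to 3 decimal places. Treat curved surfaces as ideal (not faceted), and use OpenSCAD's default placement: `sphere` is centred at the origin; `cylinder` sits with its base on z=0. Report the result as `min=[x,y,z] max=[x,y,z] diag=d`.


A = translate([-14, -4.1, -10.2]) cylinder(h=9.7, r=6) → bbox [-20,-10.1,-10.2] .. [-8,1.9,-0.5]
B = sphere(r=4.5) → bbox [-4.5,-4.5,-4.5] .. [4.5,4.5,4.5]
lo = A.lo+B.lo = [-20-4.5, -10.1-4.5, -10.2-4.5] = [-24.500,-14.600,-14.700]
hi = A.hi+B.hi = [-8+4.5, 1.9+4.5, -0.5+4.5] = [-3.500,6.400,4.000]
diag = √(21²+21²+18.7²) = √1231.69 = 35.095

min=[-24.500,-14.600,-14.700] max=[-3.500,6.400,4.000] diag=35.095
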